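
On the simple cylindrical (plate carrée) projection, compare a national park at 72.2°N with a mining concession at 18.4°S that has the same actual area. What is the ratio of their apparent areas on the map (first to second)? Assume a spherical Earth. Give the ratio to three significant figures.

In the plate carrée (x = Rλ, y = Rφ), meridians are true-scale (h = 1) and parallels are stretched by k = sec φ.
Areal scale at 72.2°: h·k = 1.000 × 3.271 = 3.271.
Areal scale at 18.4°: h·k = 1.000 × 1.054 = 1.054.
Ratio = 3.271/1.054 ≈ 3.10.

3.10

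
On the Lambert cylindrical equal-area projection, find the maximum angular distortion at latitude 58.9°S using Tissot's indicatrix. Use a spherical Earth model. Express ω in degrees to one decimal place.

The Lambert cylindrical equal-area projection is the cylindrical equal-area projection with its standard parallel at the equator (φ₀ = 0). For cylindrical equal-area with standard parallel φ₀, h = cos φ / cos φ₀ and k = cos φ₀ / cos φ, so h·k = 1.
At 58.9°: h = 0.5165, k = 1.936; principal scales a = 1.936, b = 0.5165.
sin(ω/2) = (a − b)/(a + b) = 1.419/2.453 = 0.5788, so ω = 2 arcsin(0.5788) ≈ 70.7°.

70.7°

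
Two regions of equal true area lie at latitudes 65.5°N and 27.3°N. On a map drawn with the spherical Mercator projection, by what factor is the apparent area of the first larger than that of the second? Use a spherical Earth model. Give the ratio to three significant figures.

Mercator areal scale is sec²φ.
At 65.5°: sec²(65.5°) = 1/0.4147² = 5.815.
At 27.3°: sec²(27.3°) = 1/0.8886² = 1.266.
Ratio = 5.815/1.266 = cos²(27.3°)/cos²(65.5°) ≈ 4.59.

4.59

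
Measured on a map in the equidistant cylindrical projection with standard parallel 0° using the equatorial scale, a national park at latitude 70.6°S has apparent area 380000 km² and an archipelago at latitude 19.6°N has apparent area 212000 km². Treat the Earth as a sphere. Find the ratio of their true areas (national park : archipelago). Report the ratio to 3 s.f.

On the plate carrée, areal scale = h·k = 1 × sec φ, so true area = apparent × cos φ.
True area of national park: 380000 × cos(70.6°) = 380000 × 0.3322 = 126200 km².
True area of archipelago: 212000 × cos(19.6°) = 212000 × 0.9421 = 199700 km².
Ratio = 126200 / 199700 ≈ 0.632.

0.632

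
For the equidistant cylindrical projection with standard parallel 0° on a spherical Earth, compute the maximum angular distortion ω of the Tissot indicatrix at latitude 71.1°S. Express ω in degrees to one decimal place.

61.4°

In the plate carrée (x = Rλ, y = Rφ), meridians are true-scale (h = 1) and parallels are stretched by k = sec φ.
At 71.1°: h = 1.000, k = 3.087; principal scales a = 3.087, b = 1.000.
sin(ω/2) = (a − b)/(a + b) = 2.087/4.087 = 0.5107, so ω = 2 arcsin(0.5107) ≈ 61.4°.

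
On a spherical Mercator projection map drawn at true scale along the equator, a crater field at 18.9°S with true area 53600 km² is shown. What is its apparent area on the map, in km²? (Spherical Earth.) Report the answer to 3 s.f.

59900 km²

For Mercator, h = k = sec φ (a conformal cylindrical projection has a single point scale, 1/cos φ).
Areal scale = k² = sec²φ = 1/cos²(18.9°) = 1/0.9461² = 1.117.
Apparent area = 53600 × 1.117 ≈ 59900 km².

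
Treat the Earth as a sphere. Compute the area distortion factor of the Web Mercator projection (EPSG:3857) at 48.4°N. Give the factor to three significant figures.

For Mercator, h = k = sec φ (a conformal cylindrical projection has a single point scale, 1/cos φ).
Areal scale = k² = sec²φ = 1/cos²(48.4°) = 1/0.6639² = 2.269.

2.27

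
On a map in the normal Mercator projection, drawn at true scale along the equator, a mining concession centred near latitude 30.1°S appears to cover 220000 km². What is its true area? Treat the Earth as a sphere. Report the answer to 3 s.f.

Mercator is conformal, so the point scale is isotropic: h = k = sec φ = 1/cos φ.
Areal scale = k² = sec²φ = 1/cos²(30.1°) = 1/0.8652² = 1.336.
True area = apparent / (areal scale) = 220000 / 1.336 ≈ 165000 km².

165000 km²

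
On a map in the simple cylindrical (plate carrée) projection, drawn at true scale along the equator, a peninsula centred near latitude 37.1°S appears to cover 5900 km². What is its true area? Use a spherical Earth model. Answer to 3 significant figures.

4710 km²

In the plate carrée (x = Rλ, y = Rφ), meridians are true-scale (h = 1) and parallels are stretched by k = sec φ.
Areal scale = h·k = 1 × sec φ; at 37.1°, h = 1.000, k = 1.254, so h·k = 1.254.
True area = apparent / (areal scale) = 5900 / 1.254 ≈ 4710 km².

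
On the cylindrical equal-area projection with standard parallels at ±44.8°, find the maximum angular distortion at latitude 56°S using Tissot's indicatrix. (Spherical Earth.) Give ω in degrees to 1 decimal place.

A cylindrical equal-area projection with standard parallel φ₀ has meridian scale h = cos φ / cos φ₀ and parallel scale k = cos φ₀ / cos φ (so areas are preserved, h·k = 1).
At 56°: h = 0.7881, k = 1.269; principal scales a = 1.269, b = 0.7881.
sin(ω/2) = (a − b)/(a + b) = 0.4808/2.057 = 0.2338, so ω = 2 arcsin(0.2338) ≈ 27.0°.

27.0°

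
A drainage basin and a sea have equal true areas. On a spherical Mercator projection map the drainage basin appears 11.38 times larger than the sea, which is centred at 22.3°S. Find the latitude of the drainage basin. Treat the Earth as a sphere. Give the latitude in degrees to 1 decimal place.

74.1°

Mercator areal scale is sec²φ, so apparent-area ratio = sec²φ₁ / sec²φ₂ = cos²φ₂ / cos²φ₁.
cos²φ₂ / cos²φ₁ = 11.38  ⇒  cos φ₁ = cos 22.3° / √11.38 = 0.9252/3.373 = 0.2743.
φ₁ = arccos(0.2743) ≈ 74.1°.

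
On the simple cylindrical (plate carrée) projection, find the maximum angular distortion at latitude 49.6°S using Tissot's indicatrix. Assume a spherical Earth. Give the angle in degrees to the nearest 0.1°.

24.7°

For the equirectangular projection with φ₀ = 0 (plate carrée), h = 1 along meridians and k = sec φ along parallels.
At 49.6°: h = 1.000, k = 1.543; principal scales a = 1.543, b = 1.000.
sin(ω/2) = (a − b)/(a + b) = 0.5429/2.543 = 0.2135, so ω = 2 arcsin(0.2135) ≈ 24.7°.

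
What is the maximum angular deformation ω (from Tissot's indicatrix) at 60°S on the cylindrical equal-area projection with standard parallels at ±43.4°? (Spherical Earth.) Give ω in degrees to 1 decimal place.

Cylindrical equal-area (φ₀ = 43.4°): h = cos φ / cos 43.4° along meridians, k = cos 43.4° / cos φ along parallels; h·k = 1.
At 60°: h = 0.6882, k = 1.453; principal scales a = 1.453, b = 0.6882.
sin(ω/2) = (a − b)/(a + b) = 0.7650/2.141 = 0.3573, so ω = 2 arcsin(0.3573) ≈ 41.9°.

41.9°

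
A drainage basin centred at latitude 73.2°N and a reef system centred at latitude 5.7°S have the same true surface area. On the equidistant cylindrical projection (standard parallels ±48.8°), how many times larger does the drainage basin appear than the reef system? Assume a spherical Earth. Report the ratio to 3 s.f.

With standard parallel φ₀ = 48.8°, the equirectangular projection gives x = Rλ cos φ₀, y = Rφ, so h = 1 and k = cos 48.8° / cos φ.
Areal scale at 73.2°: h·k = 1.000 × 2.279 = 2.279.
Areal scale at 5.7°: h·k = 1.000 × 0.6620 = 0.6620.
Ratio = 2.279/0.6620 ≈ 3.44.

3.44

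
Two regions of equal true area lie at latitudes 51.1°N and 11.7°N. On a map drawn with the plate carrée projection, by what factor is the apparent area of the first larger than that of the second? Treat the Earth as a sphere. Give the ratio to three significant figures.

1.56

For the equirectangular projection with φ₀ = 0 (plate carrée), h = 1 along meridians and k = sec φ along parallels.
Areal scale at 51.1°: h·k = 1.000 × 1.592 = 1.592.
Areal scale at 11.7°: h·k = 1.000 × 1.021 = 1.021.
Ratio = 1.592/1.021 ≈ 1.56.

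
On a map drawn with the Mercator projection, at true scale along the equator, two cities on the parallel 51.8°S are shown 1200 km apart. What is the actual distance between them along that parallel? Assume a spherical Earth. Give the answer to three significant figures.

For Mercator, h = k = sec φ (a conformal cylindrical projection has a single point scale, 1/cos φ).
Along the parallel at 51.8°, map distances are exaggerated by k = sec 51.8° = 1.617.
True distance = 1200 / 1.617 = 1200 × cos 51.8° ≈ 742 km.

742 km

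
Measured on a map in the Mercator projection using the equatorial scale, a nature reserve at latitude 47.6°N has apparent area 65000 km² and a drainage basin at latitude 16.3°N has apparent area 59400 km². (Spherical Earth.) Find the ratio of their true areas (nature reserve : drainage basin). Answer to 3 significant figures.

0.540

On Mercator the areal scale is sec²φ, so true area = apparent × cos²φ.
True area of nature reserve: 65000 × cos²(47.6°) = 65000 × 0.4547 = 29550 km².
True area of drainage basin: 59400 × cos²(16.3°) = 59400 × 0.9212 = 54720 km².
Ratio = 29550 / 54720 ≈ 0.540.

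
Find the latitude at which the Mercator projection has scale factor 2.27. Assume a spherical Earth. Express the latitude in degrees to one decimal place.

63.9°

Mercator scale is k = sec φ = 1/cos φ.
1/cos φ = 2.27  ⇒  cos φ = 0.4405  ⇒  φ = arccos(0.4405) ≈ 63.9°.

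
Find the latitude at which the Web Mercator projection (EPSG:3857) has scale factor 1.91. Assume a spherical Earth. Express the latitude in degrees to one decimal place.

58.4°

Mercator scale is k = sec φ = 1/cos φ.
1/cos φ = 1.91  ⇒  cos φ = 0.5236  ⇒  φ = arccos(0.5236) ≈ 58.4°.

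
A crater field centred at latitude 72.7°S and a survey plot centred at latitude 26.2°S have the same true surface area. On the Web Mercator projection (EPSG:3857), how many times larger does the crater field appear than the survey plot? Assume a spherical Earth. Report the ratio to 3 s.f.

9.10

Mercator areal scale is sec²φ.
At 72.7°: sec²(72.7°) = 1/0.2974² = 11.31.
At 26.2°: sec²(26.2°) = 1/0.8973² = 1.242.
Ratio = 11.31/1.242 = cos²(26.2°)/cos²(72.7°) ≈ 9.10.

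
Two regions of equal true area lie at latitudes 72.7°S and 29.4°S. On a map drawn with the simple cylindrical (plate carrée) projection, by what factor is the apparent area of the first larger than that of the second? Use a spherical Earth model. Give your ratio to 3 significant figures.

2.93

For the equirectangular projection with φ₀ = 0 (plate carrée), h = 1 along meridians and k = sec φ along parallels.
Areal scale at 72.7°: h·k = 1.000 × 3.363 = 3.363.
Areal scale at 29.4°: h·k = 1.000 × 1.148 = 1.148.
Ratio = 3.363/1.148 ≈ 2.93.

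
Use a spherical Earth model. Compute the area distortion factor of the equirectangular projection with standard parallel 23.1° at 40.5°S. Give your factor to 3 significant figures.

The equidistant cylindrical projection with φ₀ = 23.1° has h = 1 (meridians true) and k = cos φ₀ / cos φ along parallels.
Areal scale = h·k = 1 × cos φ₀ / cos φ; at 40.5°, h = 1.000, k = 1.210, so h·k = 1.210.

1.21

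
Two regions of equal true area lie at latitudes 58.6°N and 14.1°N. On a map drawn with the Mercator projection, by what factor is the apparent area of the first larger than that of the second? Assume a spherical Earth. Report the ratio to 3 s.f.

On Mercator, area is exaggerated by sec²φ = 1/cos²φ.
At 58.6°: sec²(58.6°) = 1/0.5210² = 3.684.
At 14.1°: sec²(14.1°) = 1/0.9699² = 1.063.
Ratio = 3.684/1.063 = cos²(14.1°)/cos²(58.6°) ≈ 3.47.

3.47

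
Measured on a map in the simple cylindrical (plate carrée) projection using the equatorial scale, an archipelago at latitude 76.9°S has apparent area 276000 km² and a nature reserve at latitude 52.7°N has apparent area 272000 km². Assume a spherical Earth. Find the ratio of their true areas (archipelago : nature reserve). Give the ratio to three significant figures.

0.380

Plate carrée has h = 1 and k = sec φ, giving areal scale sec φ; true area = (apparent area) · cos φ.
True area of archipelago: 276000 × cos(76.9°) = 276000 × 0.2267 = 62560 km².
True area of nature reserve: 272000 × cos(52.7°) = 272000 × 0.6060 = 164800 km².
Ratio = 62560 / 164800 ≈ 0.380.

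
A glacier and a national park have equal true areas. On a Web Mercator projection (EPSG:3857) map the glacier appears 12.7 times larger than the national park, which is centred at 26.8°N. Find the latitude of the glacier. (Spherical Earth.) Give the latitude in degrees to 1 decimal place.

Mercator areal scale is sec²φ, so apparent-area ratio = sec²φ₁ / sec²φ₂ = cos²φ₂ / cos²φ₁.
cos²φ₂ / cos²φ₁ = 12.7  ⇒  cos φ₁ = cos 26.8° / √12.7 = 0.8926/3.564 = 0.2505.
φ₁ = arccos(0.2505) ≈ 75.5°.

75.5°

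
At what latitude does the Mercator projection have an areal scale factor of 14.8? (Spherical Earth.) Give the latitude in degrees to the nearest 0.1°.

Mercator areal scale is sec²φ.
sec²φ = 14.8  ⇒  cos²φ = 0.06757  ⇒  cos φ = 0.2599.
φ = arccos(0.2599) ≈ 74.9°.

74.9°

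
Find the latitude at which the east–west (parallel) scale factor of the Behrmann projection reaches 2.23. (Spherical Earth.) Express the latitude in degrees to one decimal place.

67.1°

Behrmann is a cylindrical equal-area projection with standard parallels at ±30°. For cylindrical equal-area with standard parallel φ₀, h = cos φ / cos φ₀ and k = cos φ₀ / cos φ, so h·k = 1.
k = cos φ₀ / cos φ = 2.23  ⇒  cos φ = cos 30° / 2.23 = 0.3884.
φ = arccos(0.3884) ≈ 67.1°.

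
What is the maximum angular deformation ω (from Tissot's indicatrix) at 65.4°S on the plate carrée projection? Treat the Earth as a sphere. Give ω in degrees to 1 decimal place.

For the equirectangular projection with φ₀ = 0 (plate carrée), h = 1 along meridians and k = sec φ along parallels.
At 65.4°: h = 1.000, k = 2.402; principal scales a = 2.402, b = 1.000.
sin(ω/2) = (a − b)/(a + b) = 1.402/3.402 = 0.4121, so ω = 2 arcsin(0.4121) ≈ 48.7°.

48.7°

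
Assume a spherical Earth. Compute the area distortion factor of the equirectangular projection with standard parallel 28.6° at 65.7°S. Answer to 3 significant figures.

The equidistant cylindrical projection with φ₀ = 28.6° has h = 1 (meridians true) and k = cos φ₀ / cos φ along parallels.
Areal scale = h·k = 1 × cos φ₀ / cos φ; at 65.7°, h = 1.000, k = 2.134, so h·k = 2.134.

2.13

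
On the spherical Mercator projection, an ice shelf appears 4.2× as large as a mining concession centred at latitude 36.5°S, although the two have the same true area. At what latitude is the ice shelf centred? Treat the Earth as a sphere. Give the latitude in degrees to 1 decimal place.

Mercator areal scale is sec²φ, so apparent-area ratio = sec²φ₁ / sec²φ₂ = cos²φ₂ / cos²φ₁.
cos²φ₂ / cos²φ₁ = 4.2  ⇒  cos φ₁ = cos 36.5° / √4.2 = 0.8039/2.049 = 0.3922.
φ₁ = arccos(0.3922) ≈ 66.9°.

66.9°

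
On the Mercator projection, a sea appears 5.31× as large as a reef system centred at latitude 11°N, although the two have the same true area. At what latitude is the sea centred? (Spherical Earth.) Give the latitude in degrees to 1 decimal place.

64.8°

Mercator areal scale is sec²φ, so apparent-area ratio = sec²φ₁ / sec²φ₂ = cos²φ₂ / cos²φ₁.
cos²φ₂ / cos²φ₁ = 5.31  ⇒  cos φ₁ = cos 11° / √5.31 = 0.9816/2.304 = 0.4260.
φ₁ = arccos(0.4260) ≈ 64.8°.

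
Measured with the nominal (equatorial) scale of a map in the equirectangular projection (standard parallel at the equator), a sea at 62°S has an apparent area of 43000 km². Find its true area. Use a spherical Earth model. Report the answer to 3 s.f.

Plate carrée maps x = Rλ, y = Rφ. The meridian scale is h = 1 and the parallel scale is k = 1/cos φ = sec φ.
Areal scale = h·k = 1 × sec φ; at 62°, h = 1.000, k = 2.130, so h·k = 2.130.
True area = apparent / (areal scale) = 43000 / 2.130 ≈ 20200 km².

20200 km²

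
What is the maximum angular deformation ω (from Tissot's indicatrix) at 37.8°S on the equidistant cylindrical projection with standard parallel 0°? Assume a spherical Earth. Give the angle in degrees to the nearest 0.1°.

13.5°

Plate carrée maps x = Rλ, y = Rφ. The meridian scale is h = 1 and the parallel scale is k = 1/cos φ = sec φ.
At 37.8°: h = 1.000, k = 1.266; principal scales a = 1.266, b = 1.000.
sin(ω/2) = (a − b)/(a + b) = 0.2656/2.266 = 0.1172, so ω = 2 arcsin(0.1172) ≈ 13.5°.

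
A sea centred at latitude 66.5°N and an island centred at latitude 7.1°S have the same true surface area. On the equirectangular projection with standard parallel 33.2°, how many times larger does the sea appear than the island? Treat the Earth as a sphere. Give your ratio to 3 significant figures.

2.49

The equidistant cylindrical projection with φ₀ = 33.2° has h = 1 (meridians true) and k = cos φ₀ / cos φ along parallels.
Areal scale at 66.5°: h·k = 1.000 × 2.098 = 2.098.
Areal scale at 7.1°: h·k = 1.000 × 0.8432 = 0.8432.
Ratio = 2.098/0.8432 ≈ 2.49.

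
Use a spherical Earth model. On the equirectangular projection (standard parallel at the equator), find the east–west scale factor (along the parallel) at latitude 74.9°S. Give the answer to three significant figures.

In the plate carrée (x = Rλ, y = Rφ), meridians are true-scale (h = 1) and parallels are stretched by k = sec φ.
k = 1/cos 74.9° = 1/0.2605 = 3.839.

3.84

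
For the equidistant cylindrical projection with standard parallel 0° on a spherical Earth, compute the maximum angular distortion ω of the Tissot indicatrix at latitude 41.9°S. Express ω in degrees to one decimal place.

Plate carrée maps x = Rλ, y = Rφ. The meridian scale is h = 1 and the parallel scale is k = 1/cos φ = sec φ.
At 41.9°: h = 1.000, k = 1.344; principal scales a = 1.344, b = 1.000.
sin(ω/2) = (a − b)/(a + b) = 0.3435/2.344 = 0.1466, so ω = 2 arcsin(0.1466) ≈ 16.9°.

16.9°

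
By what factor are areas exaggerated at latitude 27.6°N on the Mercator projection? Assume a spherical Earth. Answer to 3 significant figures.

1.27

The Mercator projection is conformal; its linear scale factor is the same in every direction and equals sec φ = 1/cos φ.
Areal scale = k² = sec²φ = 1/cos²(27.6°) = 1/0.8862² = 1.273.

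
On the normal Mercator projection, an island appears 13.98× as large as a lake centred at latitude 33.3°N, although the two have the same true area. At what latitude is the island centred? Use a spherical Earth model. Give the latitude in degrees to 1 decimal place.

77.1°

On Mercator, (apparent₁)/(apparent₂) = sec²φ₁ / sec²φ₂ when true areas are equal.
cos²φ₂ / cos²φ₁ = 13.98  ⇒  cos φ₁ = cos 33.3° / √13.98 = 0.8358/3.739 = 0.2235.
φ₁ = arccos(0.2235) ≈ 77.1°.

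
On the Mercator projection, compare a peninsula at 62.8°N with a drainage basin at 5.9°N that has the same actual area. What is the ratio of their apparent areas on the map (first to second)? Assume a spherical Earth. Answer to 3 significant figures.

On Mercator, area is exaggerated by sec²φ = 1/cos²φ.
At 62.8°: sec²(62.8°) = 1/0.4571² = 4.786.
At 5.9°: sec²(5.9°) = 1/0.9947² = 1.011.
Ratio = 4.786/1.011 = cos²(5.9°)/cos²(62.8°) ≈ 4.74.

4.74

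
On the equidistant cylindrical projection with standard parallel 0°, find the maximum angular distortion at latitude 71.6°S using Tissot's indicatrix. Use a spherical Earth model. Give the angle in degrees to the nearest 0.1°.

62.7°

Plate carrée maps x = Rλ, y = Rφ. The meridian scale is h = 1 and the parallel scale is k = 1/cos φ = sec φ.
At 71.6°: h = 1.000, k = 3.168; principal scales a = 3.168, b = 1.000.
sin(ω/2) = (a − b)/(a + b) = 2.168/4.168 = 0.5202, so ω = 2 arcsin(0.5202) ≈ 62.7°.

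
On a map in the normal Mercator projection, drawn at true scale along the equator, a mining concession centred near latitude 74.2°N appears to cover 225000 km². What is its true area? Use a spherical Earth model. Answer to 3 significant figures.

The Mercator projection is conformal; its linear scale factor is the same in every direction and equals sec φ = 1/cos φ.
Areal scale = k² = sec²φ = 1/cos²(74.2°) = 1/0.2723² = 13.49.
True area = apparent / (areal scale) = 225000 / 13.49 ≈ 16700 km².

16700 km²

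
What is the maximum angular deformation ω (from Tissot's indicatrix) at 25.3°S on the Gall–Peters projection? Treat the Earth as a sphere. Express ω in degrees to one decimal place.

27.9°

The Gall–Peters projection is cylindrical equal-area with φ₀ = 45°. Cylindrical equal-area (φ₀ = 45°): h = cos φ / cos 45° along meridians, k = cos 45° / cos φ along parallels; h·k = 1.
At 25.3°: h = 1.279, k = 0.7821; principal scales a = 1.279, b = 0.7821.
sin(ω/2) = (a − b)/(a + b) = 0.4964/2.061 = 0.2409, so ω = 2 arcsin(0.2409) ≈ 27.9°.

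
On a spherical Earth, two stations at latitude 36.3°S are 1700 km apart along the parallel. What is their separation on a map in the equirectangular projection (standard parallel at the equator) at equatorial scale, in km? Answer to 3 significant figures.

2110 km

Plate carrée maps x = Rλ, y = Rφ. The meridian scale is h = 1 and the parallel scale is k = 1/cos φ = sec φ.
Along the parallel, k = sec 36.3° = 1/0.8059 = 1.241.
Map distance = 1700 × 1.241 ≈ 2110 km.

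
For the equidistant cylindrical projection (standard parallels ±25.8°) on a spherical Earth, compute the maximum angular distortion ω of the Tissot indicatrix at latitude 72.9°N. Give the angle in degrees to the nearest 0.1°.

61.0°

The equidistant cylindrical projection with φ₀ = 25.8° has h = 1 (meridians true) and k = cos φ₀ / cos φ along parallels.
At 72.9°: h = 1.000, k = 3.062; principal scales a = 3.062, b = 1.000.
sin(ω/2) = (a − b)/(a + b) = 2.062/4.062 = 0.5076, so ω = 2 arcsin(0.5076) ≈ 61.0°.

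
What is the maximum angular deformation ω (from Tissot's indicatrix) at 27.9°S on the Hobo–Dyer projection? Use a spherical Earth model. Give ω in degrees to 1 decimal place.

12.3°

Hobo–Dyer is a cylindrical equal-area projection with standard parallels at ±37.5°. For cylindrical equal-area with standard parallel φ₀, h = cos φ / cos φ₀ and k = cos φ₀ / cos φ, so h·k = 1.
At 27.9°: h = 1.114, k = 0.8977; principal scales a = 1.114, b = 0.8977.
sin(ω/2) = (a − b)/(a + b) = 0.2163/2.012 = 0.1075, so ω = 2 arcsin(0.1075) ≈ 12.3°.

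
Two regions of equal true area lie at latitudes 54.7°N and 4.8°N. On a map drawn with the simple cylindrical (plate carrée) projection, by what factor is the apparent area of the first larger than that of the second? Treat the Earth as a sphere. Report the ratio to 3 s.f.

1.72

In the plate carrée (x = Rλ, y = Rφ), meridians are true-scale (h = 1) and parallels are stretched by k = sec φ.
Areal scale at 54.7°: h·k = 1.000 × 1.731 = 1.731.
Areal scale at 4.8°: h·k = 1.000 × 1.004 = 1.004.
Ratio = 1.731/1.004 ≈ 1.72.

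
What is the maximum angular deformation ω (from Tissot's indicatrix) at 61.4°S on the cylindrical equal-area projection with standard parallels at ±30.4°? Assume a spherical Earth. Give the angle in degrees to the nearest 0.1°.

A cylindrical equal-area projection with standard parallel φ₀ has meridian scale h = cos φ / cos φ₀ and parallel scale k = cos φ₀ / cos φ (so areas are preserved, h·k = 1).
At 61.4°: h = 0.5550, k = 1.802; principal scales a = 1.802, b = 0.5550.
sin(ω/2) = (a − b)/(a + b) = 1.247/2.357 = 0.5290, so ω = 2 arcsin(0.5290) ≈ 63.9°.

63.9°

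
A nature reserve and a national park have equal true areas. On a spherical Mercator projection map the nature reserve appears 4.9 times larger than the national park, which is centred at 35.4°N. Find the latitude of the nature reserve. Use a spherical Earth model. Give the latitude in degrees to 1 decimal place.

Mercator areal scale is sec²φ, so apparent-area ratio = sec²φ₁ / sec²φ₂ = cos²φ₂ / cos²φ₁.
cos²φ₂ / cos²φ₁ = 4.9  ⇒  cos φ₁ = cos 35.4° / √4.9 = 0.8151/2.214 = 0.3682.
φ₁ = arccos(0.3682) ≈ 68.4°.

68.4°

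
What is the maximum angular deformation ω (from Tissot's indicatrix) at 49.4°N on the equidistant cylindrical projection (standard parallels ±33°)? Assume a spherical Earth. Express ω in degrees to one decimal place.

In the equirectangular projection with standard parallel φ₀ = 33° (x = Rλ cos φ₀, y = Rφ), meridians are true-scale (h = 1) and the parallel scale is k = cos φ₀ / cos φ.
At 49.4°: h = 1.000, k = 1.289; principal scales a = 1.289, b = 1.000.
sin(ω/2) = (a − b)/(a + b) = 0.2887/2.289 = 0.1262, so ω = 2 arcsin(0.1262) ≈ 14.5°.

14.5°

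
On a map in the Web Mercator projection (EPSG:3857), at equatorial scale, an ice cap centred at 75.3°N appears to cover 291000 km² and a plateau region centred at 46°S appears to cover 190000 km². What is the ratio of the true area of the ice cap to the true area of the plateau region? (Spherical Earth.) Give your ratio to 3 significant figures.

Since Mercator area scale is 1/cos²φ, the true area equals the apparent area multiplied by cos²φ.
True area of ice cap: 291000 × cos²(75.3°) = 291000 × 0.06439 = 18740 km².
True area of plateau region: 190000 × cos²(46°) = 190000 × 0.4826 = 91680 km².
Ratio = 18740 / 91680 ≈ 0.204.

0.204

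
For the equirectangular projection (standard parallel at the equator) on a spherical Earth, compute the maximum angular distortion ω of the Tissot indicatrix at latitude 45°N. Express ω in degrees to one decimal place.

Plate carrée maps x = Rλ, y = Rφ. The meridian scale is h = 1 and the parallel scale is k = 1/cos φ = sec φ.
At 45°: h = 1.000, k = 1.414; principal scales a = 1.414, b = 1.000.
sin(ω/2) = (a − b)/(a + b) = 0.4142/2.414 = 0.1716, so ω = 2 arcsin(0.1716) ≈ 19.8°.

19.8°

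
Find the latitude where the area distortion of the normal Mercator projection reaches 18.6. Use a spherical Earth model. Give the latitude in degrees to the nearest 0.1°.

Mercator areal scale is sec²φ.
sec²φ = 18.6  ⇒  cos²φ = 0.05376  ⇒  cos φ = 0.2319.
φ = arccos(0.2319) ≈ 76.6°.

76.6°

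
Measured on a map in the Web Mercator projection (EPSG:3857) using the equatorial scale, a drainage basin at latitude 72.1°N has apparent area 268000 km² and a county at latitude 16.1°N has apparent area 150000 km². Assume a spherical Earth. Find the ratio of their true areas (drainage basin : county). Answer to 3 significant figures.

0.183

On Mercator the areal scale is sec²φ, so true area = apparent × cos²φ.
True area of drainage basin: 268000 × cos²(72.1°) = 268000 × 0.09447 = 25320 km².
True area of county: 150000 × cos²(16.1°) = 150000 × 0.9231 = 138500 km².
Ratio = 25320 / 138500 ≈ 0.183.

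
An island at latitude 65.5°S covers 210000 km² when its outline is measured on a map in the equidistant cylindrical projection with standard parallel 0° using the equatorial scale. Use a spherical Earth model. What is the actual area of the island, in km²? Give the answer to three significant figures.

87100 km²

For the equirectangular projection with φ₀ = 0 (plate carrée), h = 1 along meridians and k = sec φ along parallels.
Areal scale = h·k = 1 × sec φ; at 65.5°, h = 1.000, k = 2.411, so h·k = 2.411.
True area = apparent / (areal scale) = 210000 / 2.411 ≈ 87100 km².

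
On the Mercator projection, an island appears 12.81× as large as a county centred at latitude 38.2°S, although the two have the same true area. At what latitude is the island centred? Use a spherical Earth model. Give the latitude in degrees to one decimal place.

On Mercator, (apparent₁)/(apparent₂) = sec²φ₁ / sec²φ₂ when true areas are equal.
cos²φ₂ / cos²φ₁ = 12.81  ⇒  cos φ₁ = cos 38.2° / √12.81 = 0.7859/3.579 = 0.2196.
φ₁ = arccos(0.2196) ≈ 77.3°.

77.3°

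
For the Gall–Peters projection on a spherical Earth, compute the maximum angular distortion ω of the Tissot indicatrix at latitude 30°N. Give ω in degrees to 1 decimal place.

The Gall–Peters projection is cylindrical equal-area with φ₀ = 45°. A cylindrical equal-area projection with standard parallel φ₀ has meridian scale h = cos φ / cos φ₀ and parallel scale k = cos φ₀ / cos φ (so areas are preserved, h·k = 1).
At 30°: h = 1.225, k = 0.8165; principal scales a = 1.225, b = 0.8165.
sin(ω/2) = (a − b)/(a + b) = 0.4082/2.041 = 0.2000, so ω = 2 arcsin(0.2000) ≈ 23.1°.

23.1°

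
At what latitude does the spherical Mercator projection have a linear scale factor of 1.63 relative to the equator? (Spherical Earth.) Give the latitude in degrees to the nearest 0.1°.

52.2°

Mercator scale is k = sec φ = 1/cos φ.
1/cos φ = 1.63  ⇒  cos φ = 0.6135  ⇒  φ = arccos(0.6135) ≈ 52.2°.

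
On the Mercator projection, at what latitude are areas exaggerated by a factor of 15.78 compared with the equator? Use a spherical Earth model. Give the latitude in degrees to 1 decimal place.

Mercator areal scale is sec²φ.
sec²φ = 15.78  ⇒  cos²φ = 0.06337  ⇒  cos φ = 0.2517.
φ = arccos(0.2517) ≈ 75.4°.

75.4°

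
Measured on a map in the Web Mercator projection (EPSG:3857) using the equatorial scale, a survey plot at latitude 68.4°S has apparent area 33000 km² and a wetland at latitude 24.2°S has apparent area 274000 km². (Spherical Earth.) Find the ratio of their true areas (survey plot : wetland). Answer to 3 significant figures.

0.0196

Mercator's areal exaggeration is sec²φ; hence true area = (apparent area) · cos²φ.
True area of survey plot: 33000 × cos²(68.4°) = 33000 × 0.1355 = 4472 km².
True area of wetland: 274000 × cos²(24.2°) = 274000 × 0.8320 = 228000 km².
Ratio = 4472 / 228000 ≈ 0.0196.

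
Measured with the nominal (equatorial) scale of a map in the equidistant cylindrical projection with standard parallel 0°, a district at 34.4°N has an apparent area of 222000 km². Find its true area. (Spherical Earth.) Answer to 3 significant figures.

In the plate carrée (x = Rλ, y = Rφ), meridians are true-scale (h = 1) and parallels are stretched by k = sec φ.
Areal scale = h·k = 1 × sec φ; at 34.4°, h = 1.000, k = 1.212, so h·k = 1.212.
True area = apparent / (areal scale) = 222000 / 1.212 ≈ 183000 km².

183000 km²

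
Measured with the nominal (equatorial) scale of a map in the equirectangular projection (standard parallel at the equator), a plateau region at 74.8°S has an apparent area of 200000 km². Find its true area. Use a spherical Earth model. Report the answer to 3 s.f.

In the plate carrée (x = Rλ, y = Rφ), meridians are true-scale (h = 1) and parallels are stretched by k = sec φ.
Areal scale = h·k = 1 × sec φ; at 74.8°, h = 1.000, k = 3.814, so h·k = 3.814.
True area = apparent / (areal scale) = 200000 / 3.814 ≈ 52400 km².

52400 km²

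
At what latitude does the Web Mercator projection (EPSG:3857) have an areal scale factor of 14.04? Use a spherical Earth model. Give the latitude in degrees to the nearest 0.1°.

Mercator areal scale is sec²φ.
sec²φ = 14.04  ⇒  cos²φ = 0.07123  ⇒  cos φ = 0.2669.
φ = arccos(0.2669) ≈ 74.5°.

74.5°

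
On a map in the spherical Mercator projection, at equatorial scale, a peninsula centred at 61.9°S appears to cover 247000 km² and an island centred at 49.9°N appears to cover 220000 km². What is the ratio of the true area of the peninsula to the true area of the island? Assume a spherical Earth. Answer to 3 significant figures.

0.600

On Mercator the areal scale is sec²φ, so true area = apparent × cos²φ.
True area of peninsula: 247000 × cos²(61.9°) = 247000 × 0.2219 = 54800 km².
True area of island: 220000 × cos²(49.9°) = 220000 × 0.4149 = 91280 km².
Ratio = 54800 / 91280 ≈ 0.600.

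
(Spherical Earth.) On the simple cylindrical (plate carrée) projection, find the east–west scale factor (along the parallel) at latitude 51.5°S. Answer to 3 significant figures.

1.61

In the plate carrée (x = Rλ, y = Rφ), meridians are true-scale (h = 1) and parallels are stretched by k = sec φ.
k = 1/cos 51.5° = 1/0.6225 = 1.606.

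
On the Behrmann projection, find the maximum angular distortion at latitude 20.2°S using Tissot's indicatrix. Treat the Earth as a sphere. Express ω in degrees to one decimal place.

Behrmann is a cylindrical equal-area projection with standard parallels at ±30°. Cylindrical equal-area (φ₀ = 30°): h = cos φ / cos 30° along meridians, k = cos 30° / cos φ along parallels; h·k = 1.
At 20.2°: h = 1.084, k = 0.9228; principal scales a = 1.084, b = 0.9228.
sin(ω/2) = (a − b)/(a + b) = 0.1609/2.006 = 0.08019, so ω = 2 arcsin(0.08019) ≈ 9.2°.

9.2°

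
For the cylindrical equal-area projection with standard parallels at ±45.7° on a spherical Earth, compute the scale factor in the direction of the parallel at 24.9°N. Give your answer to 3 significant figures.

Cylindrical equal-area (φ₀ = 45.7°): h = cos φ / cos 45.7° along meridians, k = cos 45.7° / cos φ along parallels; h·k = 1.
k = cos 45.7° / cos 24.9° = 0.6984/0.9070 = 0.7700.

0.770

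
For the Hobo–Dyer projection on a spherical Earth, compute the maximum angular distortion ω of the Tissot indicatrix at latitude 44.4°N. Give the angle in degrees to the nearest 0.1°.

12.0°

The Hobo–Dyer projection is cylindrical equal-area with φ₀ = 37.5°. A cylindrical equal-area projection with standard parallel φ₀ has meridian scale h = cos φ / cos φ₀ and parallel scale k = cos φ₀ / cos φ (so areas are preserved, h·k = 1).
At 44.4°: h = 0.9006, k = 1.110; principal scales a = 1.110, b = 0.9006.
sin(ω/2) = (a − b)/(a + b) = 0.2098/2.011 = 0.1043, so ω = 2 arcsin(0.1043) ≈ 12.0°.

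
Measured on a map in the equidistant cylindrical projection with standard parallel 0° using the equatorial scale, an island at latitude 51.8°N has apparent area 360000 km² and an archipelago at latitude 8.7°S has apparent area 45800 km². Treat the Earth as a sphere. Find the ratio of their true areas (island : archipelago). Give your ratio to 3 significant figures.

4.92

On the plate carrée, areal scale = h·k = 1 × sec φ, so true area = apparent × cos φ.
True area of island: 360000 × cos(51.8°) = 360000 × 0.6184 = 222600 km².
True area of archipelago: 45800 × cos(8.7°) = 45800 × 0.9885 = 45270 km².
Ratio = 222600 / 45270 ≈ 4.92.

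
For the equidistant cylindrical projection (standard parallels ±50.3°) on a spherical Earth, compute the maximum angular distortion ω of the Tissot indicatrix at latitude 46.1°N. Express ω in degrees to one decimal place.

4.7°

With standard parallel φ₀ = 50.3°, the equirectangular projection gives x = Rλ cos φ₀, y = Rφ, so h = 1 and k = cos 50.3° / cos φ.
At 46.1°: h = 1.000, k = 0.9212; principal scales a = 1.000, b = 0.9212.
sin(ω/2) = (a − b)/(a + b) = 0.07879/1.921 = 0.04101, so ω = 2 arcsin(0.04101) ≈ 4.7°.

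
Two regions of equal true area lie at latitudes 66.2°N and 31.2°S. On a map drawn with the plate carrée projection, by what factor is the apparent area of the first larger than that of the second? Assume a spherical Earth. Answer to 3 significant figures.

2.12

In the plate carrée (x = Rλ, y = Rφ), meridians are true-scale (h = 1) and parallels are stretched by k = sec φ.
Areal scale at 66.2°: h·k = 1.000 × 2.478 = 2.478.
Areal scale at 31.2°: h·k = 1.000 × 1.169 = 1.169.
Ratio = 2.478/1.169 ≈ 2.12.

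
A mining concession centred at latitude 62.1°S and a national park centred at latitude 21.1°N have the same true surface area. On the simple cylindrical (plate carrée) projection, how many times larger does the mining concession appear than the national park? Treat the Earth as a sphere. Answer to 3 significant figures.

1.99

Plate carrée maps x = Rλ, y = Rφ. The meridian scale is h = 1 and the parallel scale is k = 1/cos φ = sec φ.
Areal scale at 62.1°: h·k = 1.000 × 2.137 = 2.137.
Areal scale at 21.1°: h·k = 1.000 × 1.072 = 1.072.
Ratio = 2.137/1.072 ≈ 1.99.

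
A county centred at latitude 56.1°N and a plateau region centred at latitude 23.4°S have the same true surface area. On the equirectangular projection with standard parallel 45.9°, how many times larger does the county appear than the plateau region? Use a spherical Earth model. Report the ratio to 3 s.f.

1.65

The equidistant cylindrical projection with φ₀ = 45.9° has h = 1 (meridians true) and k = cos φ₀ / cos φ along parallels.
Areal scale at 56.1°: h·k = 1.000 × 1.248 = 1.248.
Areal scale at 23.4°: h·k = 1.000 × 0.7583 = 0.7583.
Ratio = 1.248/0.7583 ≈ 1.65.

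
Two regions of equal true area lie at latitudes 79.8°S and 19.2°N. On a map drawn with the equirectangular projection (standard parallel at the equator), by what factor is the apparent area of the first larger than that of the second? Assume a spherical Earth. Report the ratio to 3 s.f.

For the equirectangular projection with φ₀ = 0 (plate carrée), h = 1 along meridians and k = sec φ along parallels.
Areal scale at 79.8°: h·k = 1.000 × 5.647 = 5.647.
Areal scale at 19.2°: h·k = 1.000 × 1.059 = 1.059.
Ratio = 5.647/1.059 ≈ 5.33.

5.33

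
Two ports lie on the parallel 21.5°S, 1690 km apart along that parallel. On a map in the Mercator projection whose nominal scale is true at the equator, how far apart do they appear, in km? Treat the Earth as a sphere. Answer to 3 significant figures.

1820 km

The Mercator projection is conformal; its linear scale factor is the same in every direction and equals sec φ = 1/cos φ.
Along the parallel, k = sec 21.5° = 1/0.9304 = 1.075.
Map distance = 1690 × 1.075 ≈ 1820 km.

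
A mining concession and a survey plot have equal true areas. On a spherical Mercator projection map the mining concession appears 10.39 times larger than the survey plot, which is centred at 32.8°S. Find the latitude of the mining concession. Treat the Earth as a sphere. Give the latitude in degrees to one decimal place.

74.9°

Mercator areal scale is sec²φ, so apparent-area ratio = sec²φ₁ / sec²φ₂ = cos²φ₂ / cos²φ₁.
cos²φ₂ / cos²φ₁ = 10.39  ⇒  cos φ₁ = cos 32.8° / √10.39 = 0.8406/3.223 = 0.2608.
φ₁ = arccos(0.2608) ≈ 74.9°.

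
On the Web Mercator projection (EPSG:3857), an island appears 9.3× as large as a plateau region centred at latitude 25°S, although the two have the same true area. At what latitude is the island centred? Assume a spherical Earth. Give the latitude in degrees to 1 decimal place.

72.7°

For equal true areas on Mercator, apparent areas scale as sec²φ, so the ratio is cos²φ₂ / cos²φ₁.
cos²φ₂ / cos²φ₁ = 9.3  ⇒  cos φ₁ = cos 25° / √9.3 = 0.9063/3.050 = 0.2972.
φ₁ = arccos(0.2972) ≈ 72.7°.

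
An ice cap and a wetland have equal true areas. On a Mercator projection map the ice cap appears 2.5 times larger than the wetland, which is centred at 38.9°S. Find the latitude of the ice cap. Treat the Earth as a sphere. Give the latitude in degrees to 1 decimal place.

On Mercator, (apparent₁)/(apparent₂) = sec²φ₁ / sec²φ₂ when true areas are equal.
cos²φ₂ / cos²φ₁ = 2.5  ⇒  cos φ₁ = cos 38.9° / √2.5 = 0.7782/1.581 = 0.4922.
φ₁ = arccos(0.4922) ≈ 60.5°.

60.5°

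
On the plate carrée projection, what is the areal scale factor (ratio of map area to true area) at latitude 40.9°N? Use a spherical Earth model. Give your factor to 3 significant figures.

For the equirectangular projection with φ₀ = 0 (plate carrée), h = 1 along meridians and k = sec φ along parallels.
Areal scale = h·k = 1 × sec φ; at 40.9°, h = 1.000, k = 1.323, so h·k = 1.323.

1.32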